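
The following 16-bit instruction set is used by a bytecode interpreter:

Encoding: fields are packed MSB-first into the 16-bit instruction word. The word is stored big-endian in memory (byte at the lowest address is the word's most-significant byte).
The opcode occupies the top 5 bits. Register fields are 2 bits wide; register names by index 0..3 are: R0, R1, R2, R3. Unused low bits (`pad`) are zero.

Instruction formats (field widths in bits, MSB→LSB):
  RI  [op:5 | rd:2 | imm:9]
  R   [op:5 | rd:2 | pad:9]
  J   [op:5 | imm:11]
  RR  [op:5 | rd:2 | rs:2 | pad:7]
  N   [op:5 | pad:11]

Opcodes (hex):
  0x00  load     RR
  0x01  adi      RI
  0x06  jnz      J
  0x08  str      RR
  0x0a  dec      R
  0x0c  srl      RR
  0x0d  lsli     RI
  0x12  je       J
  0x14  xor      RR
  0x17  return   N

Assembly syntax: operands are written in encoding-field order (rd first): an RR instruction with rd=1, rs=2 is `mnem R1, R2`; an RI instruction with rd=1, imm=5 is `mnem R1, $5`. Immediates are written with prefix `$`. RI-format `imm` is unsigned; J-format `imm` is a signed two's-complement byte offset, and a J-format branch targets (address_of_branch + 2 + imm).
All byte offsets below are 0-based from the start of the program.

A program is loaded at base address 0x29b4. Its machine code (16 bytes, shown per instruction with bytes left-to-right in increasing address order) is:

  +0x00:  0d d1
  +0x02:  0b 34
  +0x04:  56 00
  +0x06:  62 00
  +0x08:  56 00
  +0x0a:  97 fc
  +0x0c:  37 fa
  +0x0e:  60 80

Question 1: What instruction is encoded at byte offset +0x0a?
je $-4

+0x0a: 97 fc ⇒ word 0x97fc (big)
  top 5b → 0x12 → je [J]
  [10:0] imm=2044 (s11→-4) = $-4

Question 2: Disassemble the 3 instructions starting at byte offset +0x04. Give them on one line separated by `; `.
dec R3; srl R1, R0; dec R3

[04] 56 00 → 0x5600
  opcode bits[15:11]=0xa: dec/R
  [10:9] rd=3 = R3
[06] 62 00 → 0x6200
  opcode bits[15:11]=0xc: srl/RR
  [10:9] rd=1 = R1
  [8:7] rs=0 = R0
[08] 56 00 → 0x5600
  opcode bits[15:11]=0xa: dec/R
  [10:9] rd=3 = R3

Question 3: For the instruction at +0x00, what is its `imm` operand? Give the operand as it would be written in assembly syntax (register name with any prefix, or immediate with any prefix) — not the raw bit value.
$465

[00] 0d d1 → 0x0dd1
  opcode bits[15:11]=0x1: adi/RI
  [10:9] rd=2 = R2
  [8:0] imm=465 = $465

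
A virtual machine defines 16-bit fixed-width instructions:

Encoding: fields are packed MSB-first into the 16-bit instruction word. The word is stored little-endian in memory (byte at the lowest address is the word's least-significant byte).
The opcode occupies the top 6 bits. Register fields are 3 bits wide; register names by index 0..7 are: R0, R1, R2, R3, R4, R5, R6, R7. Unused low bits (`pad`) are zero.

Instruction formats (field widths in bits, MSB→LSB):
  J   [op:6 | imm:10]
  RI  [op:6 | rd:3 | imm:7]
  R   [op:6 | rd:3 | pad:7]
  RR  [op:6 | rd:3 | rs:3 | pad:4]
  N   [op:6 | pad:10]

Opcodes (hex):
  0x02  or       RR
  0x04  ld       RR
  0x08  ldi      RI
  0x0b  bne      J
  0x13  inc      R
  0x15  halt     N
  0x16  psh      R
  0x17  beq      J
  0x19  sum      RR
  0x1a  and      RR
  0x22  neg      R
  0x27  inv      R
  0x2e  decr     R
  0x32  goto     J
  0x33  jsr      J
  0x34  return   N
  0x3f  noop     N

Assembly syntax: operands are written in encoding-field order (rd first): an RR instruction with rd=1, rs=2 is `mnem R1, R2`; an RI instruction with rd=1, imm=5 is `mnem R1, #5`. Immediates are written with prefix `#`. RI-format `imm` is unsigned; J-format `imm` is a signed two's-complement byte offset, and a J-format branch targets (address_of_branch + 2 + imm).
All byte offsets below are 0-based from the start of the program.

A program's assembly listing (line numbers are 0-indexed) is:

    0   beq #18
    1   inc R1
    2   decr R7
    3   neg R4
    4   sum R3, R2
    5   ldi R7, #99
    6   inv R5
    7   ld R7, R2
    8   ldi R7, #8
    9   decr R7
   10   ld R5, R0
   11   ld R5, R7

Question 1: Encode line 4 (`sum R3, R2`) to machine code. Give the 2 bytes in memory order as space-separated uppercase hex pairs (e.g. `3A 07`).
4. sum fields op=0x19:6|rd=3:3|rs=2:3|pad=0:4 → word 65a0h → a0 65

A0 65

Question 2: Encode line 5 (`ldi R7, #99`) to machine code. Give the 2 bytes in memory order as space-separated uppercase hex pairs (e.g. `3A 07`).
5. ldi fields op=0x8:6|rd=7:3|imm=99:7 → word 23e3h → e3 23

E3 23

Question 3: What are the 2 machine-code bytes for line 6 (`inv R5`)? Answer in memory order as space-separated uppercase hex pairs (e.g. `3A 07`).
80 9E

line 6 (inv): pack op=0x27:6|rd=5:3|pad=0:7 = 0x9e80; little→ 80 9e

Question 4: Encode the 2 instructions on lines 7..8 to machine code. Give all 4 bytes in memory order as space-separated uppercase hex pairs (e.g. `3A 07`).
A0 13 88 23

line 7 (ld): pack op=0x4:6|rd=7:3|rs=2:3|pad=0:4 = 0x13a0; little→ a0 13
line 8 (ldi): pack op=0x8:6|rd=7:3|imm=8:7 = 0x2388; little→ 88 23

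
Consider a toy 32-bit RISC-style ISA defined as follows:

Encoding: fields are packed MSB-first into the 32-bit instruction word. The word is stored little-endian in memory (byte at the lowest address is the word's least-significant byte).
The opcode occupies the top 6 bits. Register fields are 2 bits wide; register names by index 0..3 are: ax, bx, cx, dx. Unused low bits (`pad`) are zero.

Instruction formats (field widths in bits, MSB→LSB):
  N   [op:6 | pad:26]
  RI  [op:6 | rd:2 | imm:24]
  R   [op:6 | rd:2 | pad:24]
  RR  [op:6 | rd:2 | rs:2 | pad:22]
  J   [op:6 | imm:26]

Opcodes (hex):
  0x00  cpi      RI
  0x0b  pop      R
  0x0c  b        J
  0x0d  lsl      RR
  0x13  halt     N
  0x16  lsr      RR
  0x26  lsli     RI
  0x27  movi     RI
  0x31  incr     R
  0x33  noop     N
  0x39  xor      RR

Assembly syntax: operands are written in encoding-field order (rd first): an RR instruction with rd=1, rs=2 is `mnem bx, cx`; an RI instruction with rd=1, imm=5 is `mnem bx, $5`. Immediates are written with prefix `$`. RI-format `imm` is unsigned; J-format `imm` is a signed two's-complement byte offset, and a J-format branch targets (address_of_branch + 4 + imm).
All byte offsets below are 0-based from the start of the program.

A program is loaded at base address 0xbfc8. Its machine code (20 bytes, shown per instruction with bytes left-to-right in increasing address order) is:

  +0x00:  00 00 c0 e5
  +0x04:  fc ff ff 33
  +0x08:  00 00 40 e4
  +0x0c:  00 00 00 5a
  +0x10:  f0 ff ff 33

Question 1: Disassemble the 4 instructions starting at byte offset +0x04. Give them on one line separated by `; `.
[04] fc ff ff 33 → 0x33fffffc
  opcode bits[31:26]=0xc: b/J
  imm: (w>>0)&0x3ffffff=0x3fffffc (s26→-4) → $-4
[08] 00 00 40 e4 → 0xe4400000
  opcode bits[31:26]=0x39: xor/RR
  rd: (w>>24)&0x3=0x0 → ax
  rs: (w>>22)&0x3=0x1 → bx
[0c] 00 00 00 5a → 0x5a000000
  opcode bits[31:26]=0x16: lsr/RR
  rd: (w>>24)&0x3=0x2 → cx
  rs: (w>>22)&0x3=0x0 → ax
[10] f0 ff ff 33 → 0x33fffff0
  opcode bits[31:26]=0xc: b/J
  imm: (w>>0)&0x3ffffff=0x3fffff0 (s26→-16) → $-16

b $-4; xor ax, bx; lsr cx, ax; b $-16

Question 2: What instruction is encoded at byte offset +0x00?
xor bx, dx

[00] 00 00 c0 e5 → 0xe5c00000
  top 6b → 0x39 → xor [RR]
  rd@[25:24]=0x1 ⇒ bx
  rs@[23:22]=0x3 ⇒ dx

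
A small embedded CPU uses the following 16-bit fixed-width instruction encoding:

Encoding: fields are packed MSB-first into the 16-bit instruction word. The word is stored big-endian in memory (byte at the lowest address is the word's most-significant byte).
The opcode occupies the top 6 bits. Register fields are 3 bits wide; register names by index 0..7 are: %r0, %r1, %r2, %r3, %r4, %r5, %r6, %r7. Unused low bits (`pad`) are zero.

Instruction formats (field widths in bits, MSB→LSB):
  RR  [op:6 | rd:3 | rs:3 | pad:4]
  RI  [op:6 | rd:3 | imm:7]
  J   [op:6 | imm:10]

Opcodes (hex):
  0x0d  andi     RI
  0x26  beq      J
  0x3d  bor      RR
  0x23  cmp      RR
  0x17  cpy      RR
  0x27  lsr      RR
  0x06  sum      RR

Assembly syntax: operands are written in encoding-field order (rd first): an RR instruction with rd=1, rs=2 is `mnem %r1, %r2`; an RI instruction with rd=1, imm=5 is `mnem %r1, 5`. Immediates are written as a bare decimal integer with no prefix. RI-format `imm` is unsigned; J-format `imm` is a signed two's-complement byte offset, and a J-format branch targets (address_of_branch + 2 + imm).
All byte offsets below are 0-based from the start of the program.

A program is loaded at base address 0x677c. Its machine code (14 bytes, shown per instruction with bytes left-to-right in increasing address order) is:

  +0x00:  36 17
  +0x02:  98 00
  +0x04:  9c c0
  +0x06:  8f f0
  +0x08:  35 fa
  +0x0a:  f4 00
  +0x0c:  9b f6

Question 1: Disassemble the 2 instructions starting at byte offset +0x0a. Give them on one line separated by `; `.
bor %r0, %r0; beq -10

off 0x0a: read f4 00 as big → 0xf400
  opcode bits[15:10]=0x3d: bor/RR
  rd@[9:7]=0x0 ⇒ %r0
  rs@[6:4]=0x0 ⇒ %r0
off 0x0c: read 9b f6 as big → 0x9bf6
  opcode bits[15:10]=0x26: beq/J
  imm@[9:0]=0x3f6 (s10→-10) ⇒ -10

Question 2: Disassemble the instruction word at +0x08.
andi %r3, 122

@+08  big-endian(35 fa) = 0x35fa
  top 6b → 0xd → andi [RI]
  rd: (w>>7)&0x7=0x3 → %r3
  imm: (w>>0)&0x7f=0x7a → 122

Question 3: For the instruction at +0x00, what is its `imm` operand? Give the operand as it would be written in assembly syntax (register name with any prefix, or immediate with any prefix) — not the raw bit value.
23

off 0x00: read 36 17 as big → 0x3617
  op=0x3617>>10=0xd ⇒ andi (RI)
  rd: (w>>7)&0x7=0x4 → %r4
  imm: (w>>0)&0x7f=0x17 → 23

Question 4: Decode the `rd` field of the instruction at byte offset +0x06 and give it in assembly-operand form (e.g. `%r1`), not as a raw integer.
+0x06: 8f f0 ⇒ word 0x8ff0 (big)
  opcode bits[15:10]=0x23: cmp/RR
  rd: (w>>7)&0x7=0x7 → %r7
  rs: (w>>4)&0x7=0x7 → %r7

%r7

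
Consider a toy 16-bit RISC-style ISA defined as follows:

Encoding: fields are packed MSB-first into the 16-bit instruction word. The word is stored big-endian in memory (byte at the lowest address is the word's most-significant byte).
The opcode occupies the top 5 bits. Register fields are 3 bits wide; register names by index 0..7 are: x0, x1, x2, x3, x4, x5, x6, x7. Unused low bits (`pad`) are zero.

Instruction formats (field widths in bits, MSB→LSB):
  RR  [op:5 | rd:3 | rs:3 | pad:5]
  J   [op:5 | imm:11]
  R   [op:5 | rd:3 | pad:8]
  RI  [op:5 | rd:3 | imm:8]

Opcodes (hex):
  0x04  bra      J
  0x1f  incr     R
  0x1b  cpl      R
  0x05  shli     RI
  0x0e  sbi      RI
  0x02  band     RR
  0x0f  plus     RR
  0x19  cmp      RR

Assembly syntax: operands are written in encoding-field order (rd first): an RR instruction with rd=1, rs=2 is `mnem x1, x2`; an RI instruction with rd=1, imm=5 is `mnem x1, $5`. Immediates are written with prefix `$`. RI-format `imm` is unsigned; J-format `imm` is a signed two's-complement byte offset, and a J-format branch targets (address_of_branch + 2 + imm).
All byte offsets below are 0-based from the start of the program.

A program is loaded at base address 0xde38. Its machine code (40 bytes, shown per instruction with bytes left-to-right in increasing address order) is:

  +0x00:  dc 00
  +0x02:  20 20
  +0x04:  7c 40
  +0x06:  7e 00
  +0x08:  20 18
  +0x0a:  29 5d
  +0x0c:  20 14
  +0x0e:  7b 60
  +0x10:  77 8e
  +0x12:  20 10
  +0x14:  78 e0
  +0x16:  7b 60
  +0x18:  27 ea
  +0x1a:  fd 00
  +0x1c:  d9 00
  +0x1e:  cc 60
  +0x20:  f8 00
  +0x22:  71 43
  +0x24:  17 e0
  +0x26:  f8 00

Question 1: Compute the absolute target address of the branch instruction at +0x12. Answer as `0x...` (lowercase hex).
@+12  big-endian(20 10) = 0x2010
  top 5b → 0x4 → bra [J]
  [10:0] imm=16 = $16
  target = base 0xde38 + off 0x12 + 2 + imm 16 = 0xde5c

0xde5c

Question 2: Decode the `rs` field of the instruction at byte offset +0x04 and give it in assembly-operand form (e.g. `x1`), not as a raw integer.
x2

[04] 7c 40 → 0x7c40
  opcode bits[15:11]=0xf: plus/RR
  rd: (w>>8)&0x7=0x4 → x4
  rs: (w>>5)&0x7=0x2 → x2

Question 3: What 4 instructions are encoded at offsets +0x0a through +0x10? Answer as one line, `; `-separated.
shli x1, $93; bra $20; plus x3, x3; sbi x7, $142

[0a] 29 5d → 0x295d
  opcode bits[15:11]=0x5: shli/RI
  [10:8] rd=1 = x1
  [7:0] imm=93 = $93
[0c] 20 14 → 0x2014
  opcode bits[15:11]=0x4: bra/J
  [10:0] imm=20 = $20
[0e] 7b 60 → 0x7b60
  opcode bits[15:11]=0xf: plus/RR
  [10:8] rd=3 = x3
  [7:5] rs=3 = x3
[10] 77 8e → 0x778e
  opcode bits[15:11]=0xe: sbi/RI
  [10:8] rd=7 = x7
  [7:0] imm=142 = $142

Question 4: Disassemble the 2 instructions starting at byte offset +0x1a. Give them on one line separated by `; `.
+0x1a: fd 00 ⇒ word 0xfd00 (big)
  top 5b → 0x1f → incr [R]
  [10:8] rd=5 = x5
+0x1c: d9 00 ⇒ word 0xd900 (big)
  top 5b → 0x1b → cpl [R]
  [10:8] rd=1 = x1

incr x5; cpl x1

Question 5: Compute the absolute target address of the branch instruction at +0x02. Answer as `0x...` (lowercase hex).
[02] 20 20 → 0x2020
  top 5b → 0x4 → bra [J]
  [10:0] imm=32 = $32
  target = base 0xde38 + off 0x02 + 2 + imm 32 = 0xde5c

0xde5c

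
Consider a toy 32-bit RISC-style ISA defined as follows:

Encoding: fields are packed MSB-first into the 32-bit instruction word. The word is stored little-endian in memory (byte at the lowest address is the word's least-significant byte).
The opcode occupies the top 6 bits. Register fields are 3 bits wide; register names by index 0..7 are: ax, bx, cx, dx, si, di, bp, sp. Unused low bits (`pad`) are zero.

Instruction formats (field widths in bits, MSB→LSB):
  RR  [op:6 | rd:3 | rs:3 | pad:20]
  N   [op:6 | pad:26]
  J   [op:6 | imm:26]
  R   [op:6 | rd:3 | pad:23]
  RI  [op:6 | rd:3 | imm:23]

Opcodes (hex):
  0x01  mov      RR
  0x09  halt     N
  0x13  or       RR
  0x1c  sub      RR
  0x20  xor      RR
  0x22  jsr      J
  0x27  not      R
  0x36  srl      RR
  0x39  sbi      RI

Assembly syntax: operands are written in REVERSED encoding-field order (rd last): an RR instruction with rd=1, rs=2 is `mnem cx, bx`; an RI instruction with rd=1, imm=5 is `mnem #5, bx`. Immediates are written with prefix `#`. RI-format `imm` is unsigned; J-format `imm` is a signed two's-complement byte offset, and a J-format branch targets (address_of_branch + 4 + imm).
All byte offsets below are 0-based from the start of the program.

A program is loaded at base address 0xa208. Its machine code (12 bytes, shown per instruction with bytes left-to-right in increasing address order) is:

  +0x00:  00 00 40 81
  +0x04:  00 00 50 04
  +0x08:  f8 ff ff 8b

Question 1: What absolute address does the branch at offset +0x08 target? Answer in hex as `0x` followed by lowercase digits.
@+08  little-endian(f8 ff ff 8b) = 0x8bfffff8
  opcode bits[31:26]=0x22: jsr/J
  imm@[25:0]=0x3fffff8 (s26→-8) ⇒ #-8
  target = base 0xa208 + off 0x08 + 4 + imm -8 = 0xa20c

0xa20c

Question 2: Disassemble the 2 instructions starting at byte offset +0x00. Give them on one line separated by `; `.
@+00  little-endian(00 00 40 81) = 0x81400000
  op=0x81400000>>26=0x20 ⇒ xor (RR)
  [25:23] rd=2 = cx
  [22:20] rs=4 = si
@+04  little-endian(00 00 50 04) = 0x04500000
  op=0x04500000>>26=0x1 ⇒ mov (RR)
  [25:23] rd=0 = ax
  [22:20] rs=5 = di

xor si, cx; mov di, ax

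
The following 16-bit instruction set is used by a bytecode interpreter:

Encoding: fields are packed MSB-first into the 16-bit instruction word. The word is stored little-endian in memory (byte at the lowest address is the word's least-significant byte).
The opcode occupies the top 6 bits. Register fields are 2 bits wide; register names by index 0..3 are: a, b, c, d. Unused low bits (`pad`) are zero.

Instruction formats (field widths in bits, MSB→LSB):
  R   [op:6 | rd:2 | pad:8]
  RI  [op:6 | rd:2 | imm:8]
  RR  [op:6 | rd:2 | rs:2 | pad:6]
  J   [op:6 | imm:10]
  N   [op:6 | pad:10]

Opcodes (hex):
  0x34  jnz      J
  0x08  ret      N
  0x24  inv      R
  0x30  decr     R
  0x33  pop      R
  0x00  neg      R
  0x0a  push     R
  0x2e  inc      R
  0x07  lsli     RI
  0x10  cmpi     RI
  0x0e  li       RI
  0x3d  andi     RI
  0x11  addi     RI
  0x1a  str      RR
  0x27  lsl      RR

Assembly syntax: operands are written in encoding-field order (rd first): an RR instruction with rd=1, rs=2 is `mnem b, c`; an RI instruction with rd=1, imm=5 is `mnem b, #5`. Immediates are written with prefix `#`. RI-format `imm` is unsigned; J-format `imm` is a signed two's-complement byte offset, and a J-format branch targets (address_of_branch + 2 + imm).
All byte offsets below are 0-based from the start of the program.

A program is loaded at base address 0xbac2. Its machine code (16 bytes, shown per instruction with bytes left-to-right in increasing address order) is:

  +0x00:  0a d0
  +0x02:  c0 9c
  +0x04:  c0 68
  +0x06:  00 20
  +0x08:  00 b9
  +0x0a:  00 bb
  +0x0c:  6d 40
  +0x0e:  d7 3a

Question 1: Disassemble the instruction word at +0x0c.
cmpi a, #109

@+0c  little-endian(6d 40) = 0x406d
  top 6b → 0x10 → cmpi [RI]
  rd@[9:8]=0x0 ⇒ a
  imm@[7:0]=0x6d ⇒ #109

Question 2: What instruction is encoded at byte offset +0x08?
+0x08: 00 b9 ⇒ word 0xb900 (little)
  opcode bits[15:10]=0x2e: inc/R
  rd: (w>>8)&0x3=0x1 → b

inc b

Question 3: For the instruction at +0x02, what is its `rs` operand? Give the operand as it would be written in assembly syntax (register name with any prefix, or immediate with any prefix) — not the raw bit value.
+0x02: c0 9c ⇒ word 0x9cc0 (little)
  top 6b → 0x27 → lsl [RR]
  rd: (w>>8)&0x3=0x0 → a
  rs: (w>>6)&0x3=0x3 → d

d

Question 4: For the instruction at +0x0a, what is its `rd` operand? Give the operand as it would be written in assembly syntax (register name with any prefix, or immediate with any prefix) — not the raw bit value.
+0x0a: 00 bb ⇒ word 0xbb00 (little)
  op=0xbb00>>10=0x2e ⇒ inc (R)
  [9:8] rd=3 = d

d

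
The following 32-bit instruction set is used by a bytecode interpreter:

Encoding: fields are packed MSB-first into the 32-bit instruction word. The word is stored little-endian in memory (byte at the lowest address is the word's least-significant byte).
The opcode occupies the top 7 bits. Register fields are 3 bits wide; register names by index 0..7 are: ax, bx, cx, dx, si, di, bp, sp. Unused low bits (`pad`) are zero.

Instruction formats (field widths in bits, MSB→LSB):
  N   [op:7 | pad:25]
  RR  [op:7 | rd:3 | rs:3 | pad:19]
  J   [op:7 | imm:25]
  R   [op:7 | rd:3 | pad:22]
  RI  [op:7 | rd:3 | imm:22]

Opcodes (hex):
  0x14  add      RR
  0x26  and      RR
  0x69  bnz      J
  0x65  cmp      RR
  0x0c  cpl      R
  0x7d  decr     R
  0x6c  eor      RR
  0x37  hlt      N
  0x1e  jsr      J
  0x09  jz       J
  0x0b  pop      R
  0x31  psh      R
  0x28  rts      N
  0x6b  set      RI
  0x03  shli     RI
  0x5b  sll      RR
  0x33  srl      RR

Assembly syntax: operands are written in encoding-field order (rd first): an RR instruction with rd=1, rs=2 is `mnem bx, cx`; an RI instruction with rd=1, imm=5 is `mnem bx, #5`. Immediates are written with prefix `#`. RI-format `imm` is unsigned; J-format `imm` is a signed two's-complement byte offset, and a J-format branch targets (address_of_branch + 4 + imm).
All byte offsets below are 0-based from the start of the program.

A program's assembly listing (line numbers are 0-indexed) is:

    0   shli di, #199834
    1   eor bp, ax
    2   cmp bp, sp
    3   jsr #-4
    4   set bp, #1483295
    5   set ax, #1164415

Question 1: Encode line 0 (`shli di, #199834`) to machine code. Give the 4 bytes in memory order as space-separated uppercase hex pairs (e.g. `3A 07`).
9A 0C 43 07

L0: shli op=0x3:7|rd=5:3|imm=199834:22 ⇒ 0x07430c9a ⇒ little 9a 0c 43 07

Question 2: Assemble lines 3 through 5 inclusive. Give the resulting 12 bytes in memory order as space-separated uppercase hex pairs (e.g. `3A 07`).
FC FF FF 3D 1F A2 96 D7 7F C4 11 D6

3. jsr fields op=0x1e:7|imm=-4:25 → word 3dfffffch → fc ff ff 3d
4. set fields op=0x6b:7|rd=6:3|imm=1483295:22 → word d796a21fh → 1f a2 96 d7
5. set fields op=0x6b:7|rd=0:3|imm=1164415:22 → word d611c47fh → 7f c4 11 d6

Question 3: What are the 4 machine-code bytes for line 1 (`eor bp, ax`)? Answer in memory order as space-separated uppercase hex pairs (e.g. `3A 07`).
00 00 80 D9

L1: eor op=0x6c:7|rd=6:3|rs=0:3|pad=0:19 ⇒ 0xd9800000 ⇒ little 00 00 80 d9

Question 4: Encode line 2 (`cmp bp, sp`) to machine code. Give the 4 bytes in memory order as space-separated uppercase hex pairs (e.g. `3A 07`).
00 00 B8 CB

2. cmp fields op=0x65:7|rd=6:3|rs=7:3|pad=0:19 → word cbb80000h → 00 00 b8 cb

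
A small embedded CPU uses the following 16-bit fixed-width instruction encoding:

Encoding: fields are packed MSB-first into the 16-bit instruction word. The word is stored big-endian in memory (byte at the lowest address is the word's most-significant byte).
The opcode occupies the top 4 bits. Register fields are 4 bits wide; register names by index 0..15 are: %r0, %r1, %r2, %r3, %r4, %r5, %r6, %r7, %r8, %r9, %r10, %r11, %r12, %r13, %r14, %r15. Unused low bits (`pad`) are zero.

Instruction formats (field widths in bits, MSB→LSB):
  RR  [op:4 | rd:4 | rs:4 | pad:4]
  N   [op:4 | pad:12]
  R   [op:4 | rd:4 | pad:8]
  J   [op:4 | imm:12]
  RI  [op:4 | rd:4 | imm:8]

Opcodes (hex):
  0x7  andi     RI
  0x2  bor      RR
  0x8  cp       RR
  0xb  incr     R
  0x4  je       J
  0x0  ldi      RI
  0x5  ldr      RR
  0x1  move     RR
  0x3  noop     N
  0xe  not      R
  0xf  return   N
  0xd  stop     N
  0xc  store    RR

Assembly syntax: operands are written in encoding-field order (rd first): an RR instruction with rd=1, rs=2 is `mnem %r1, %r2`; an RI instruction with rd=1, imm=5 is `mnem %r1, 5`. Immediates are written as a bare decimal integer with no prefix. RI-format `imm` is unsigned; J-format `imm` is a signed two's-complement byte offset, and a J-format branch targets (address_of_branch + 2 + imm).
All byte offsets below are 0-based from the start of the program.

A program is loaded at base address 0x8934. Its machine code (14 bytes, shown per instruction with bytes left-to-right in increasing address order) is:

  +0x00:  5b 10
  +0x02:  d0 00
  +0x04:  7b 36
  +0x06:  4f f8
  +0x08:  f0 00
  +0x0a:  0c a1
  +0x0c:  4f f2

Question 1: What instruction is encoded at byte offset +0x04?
off 0x04: read 7b 36 as big → 0x7b36
  op=0x7b36>>12=0x7 ⇒ andi (RI)
  rd@[11:8]=0xb ⇒ %r11
  imm@[7:0]=0x36 ⇒ 54

andi %r11, 54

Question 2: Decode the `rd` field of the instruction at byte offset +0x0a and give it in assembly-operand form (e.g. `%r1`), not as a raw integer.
+0x0a: 0c a1 ⇒ word 0x0ca1 (big)
  opcode bits[15:12]=0x0: ldi/RI
  [11:8] rd=12 = %r12
  [7:0] imm=161 = 161

%r12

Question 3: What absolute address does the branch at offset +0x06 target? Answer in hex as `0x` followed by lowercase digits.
off 0x06: read 4f f8 as big → 0x4ff8
  op=0x4ff8>>12=0x4 ⇒ je (J)
  [11:0] imm=4088 (s12→-8) = -8
  target = base 0x8934 + off 0x06 + 2 + imm -8 = 0x8934

0x8934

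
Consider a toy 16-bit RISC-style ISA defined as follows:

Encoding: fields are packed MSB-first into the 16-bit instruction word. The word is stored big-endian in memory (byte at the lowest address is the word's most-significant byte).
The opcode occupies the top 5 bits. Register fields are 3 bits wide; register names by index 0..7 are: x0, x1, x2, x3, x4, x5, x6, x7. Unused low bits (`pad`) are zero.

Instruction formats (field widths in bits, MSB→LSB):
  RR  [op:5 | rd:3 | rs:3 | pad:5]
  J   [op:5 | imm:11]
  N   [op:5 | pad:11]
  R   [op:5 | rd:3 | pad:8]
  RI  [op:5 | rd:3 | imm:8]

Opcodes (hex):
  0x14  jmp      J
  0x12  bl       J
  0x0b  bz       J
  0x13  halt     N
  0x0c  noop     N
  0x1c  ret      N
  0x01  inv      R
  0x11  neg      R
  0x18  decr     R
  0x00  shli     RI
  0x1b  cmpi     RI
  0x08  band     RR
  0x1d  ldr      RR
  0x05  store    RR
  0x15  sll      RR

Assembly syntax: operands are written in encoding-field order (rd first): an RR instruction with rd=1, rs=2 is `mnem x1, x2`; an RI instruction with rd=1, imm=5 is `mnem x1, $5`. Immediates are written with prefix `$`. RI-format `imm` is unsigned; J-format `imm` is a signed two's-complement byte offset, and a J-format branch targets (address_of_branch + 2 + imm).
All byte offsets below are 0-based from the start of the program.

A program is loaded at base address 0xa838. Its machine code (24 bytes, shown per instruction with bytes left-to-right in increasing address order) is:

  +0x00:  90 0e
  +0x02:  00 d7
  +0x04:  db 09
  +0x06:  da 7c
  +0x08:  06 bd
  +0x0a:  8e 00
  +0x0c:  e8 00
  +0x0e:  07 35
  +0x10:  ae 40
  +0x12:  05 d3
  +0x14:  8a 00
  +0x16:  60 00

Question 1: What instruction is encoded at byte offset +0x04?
@+04  big-endian(db 09) = 0xdb09
  top 5b → 0x1b → cmpi [RI]
  rd@[10:8]=0x3 ⇒ x3
  imm@[7:0]=0x9 ⇒ $9

cmpi x3, $9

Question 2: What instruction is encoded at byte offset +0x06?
cmpi x2, $124

off 0x06: read da 7c as big → 0xda7c
  opcode bits[15:11]=0x1b: cmpi/RI
  rd: (w>>8)&0x7=0x2 → x2
  imm: (w>>0)&0xff=0x7c → $124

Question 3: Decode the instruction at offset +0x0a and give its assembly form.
neg x6

+0x0a: 8e 00 ⇒ word 0x8e00 (big)
  top 5b → 0x11 → neg [R]
  rd: (w>>8)&0x7=0x6 → x6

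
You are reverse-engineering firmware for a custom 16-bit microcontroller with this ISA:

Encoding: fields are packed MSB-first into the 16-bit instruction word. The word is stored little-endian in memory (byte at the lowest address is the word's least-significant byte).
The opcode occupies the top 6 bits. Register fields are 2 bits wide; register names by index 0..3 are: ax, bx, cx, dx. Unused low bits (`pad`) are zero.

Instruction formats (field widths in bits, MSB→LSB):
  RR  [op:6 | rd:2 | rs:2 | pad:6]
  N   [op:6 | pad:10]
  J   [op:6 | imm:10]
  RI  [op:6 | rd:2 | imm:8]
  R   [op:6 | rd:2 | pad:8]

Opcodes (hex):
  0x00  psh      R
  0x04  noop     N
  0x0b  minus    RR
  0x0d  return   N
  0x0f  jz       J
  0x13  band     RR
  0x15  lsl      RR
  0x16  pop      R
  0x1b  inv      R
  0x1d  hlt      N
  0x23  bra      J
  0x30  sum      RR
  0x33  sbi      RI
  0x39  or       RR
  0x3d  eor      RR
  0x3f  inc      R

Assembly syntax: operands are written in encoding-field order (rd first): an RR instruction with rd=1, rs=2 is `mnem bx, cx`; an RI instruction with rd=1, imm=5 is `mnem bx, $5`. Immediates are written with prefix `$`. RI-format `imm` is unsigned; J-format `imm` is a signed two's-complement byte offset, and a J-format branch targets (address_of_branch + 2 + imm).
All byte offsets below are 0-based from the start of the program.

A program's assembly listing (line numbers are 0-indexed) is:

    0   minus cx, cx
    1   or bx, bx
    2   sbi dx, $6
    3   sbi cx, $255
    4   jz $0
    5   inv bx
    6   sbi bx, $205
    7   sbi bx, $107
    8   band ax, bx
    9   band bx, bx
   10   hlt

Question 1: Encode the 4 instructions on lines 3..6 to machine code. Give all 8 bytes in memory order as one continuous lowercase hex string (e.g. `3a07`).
3. sbi fields op=0x33:6|rd=2:2|imm=255:8 → word ceffh → ff ce
4. jz fields op=0xf:6|imm=0:10 → word 3c00h → 00 3c
5. inv fields op=0x1b:6|rd=1:2|pad=0:8 → word 6d00h → 00 6d
6. sbi fields op=0x33:6|rd=1:2|imm=205:8 → word cdcdh → cd cd

ffce003c006dcdcd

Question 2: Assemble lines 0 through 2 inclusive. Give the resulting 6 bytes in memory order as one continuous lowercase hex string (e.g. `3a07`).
802e40e506cf

line 0 (minus): pack op=0xb:6|rd=2:2|rs=2:2|pad=0:6 = 0x2e80; little→ 80 2e
line 1 (or): pack op=0x39:6|rd=1:2|rs=1:2|pad=0:6 = 0xe540; little→ 40 e5
line 2 (sbi): pack op=0x33:6|rd=3:2|imm=6:8 = 0xcf06; little→ 06 cf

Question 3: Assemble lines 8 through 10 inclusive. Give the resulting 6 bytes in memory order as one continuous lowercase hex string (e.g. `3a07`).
404c404d0074

L8: band op=0x13:6|rd=0:2|rs=1:2|pad=0:6 ⇒ 0x4c40 ⇒ little 40 4c
L9: band op=0x13:6|rd=1:2|rs=1:2|pad=0:6 ⇒ 0x4d40 ⇒ little 40 4d
L10: hlt op=0x1d:6|pad=0:10 ⇒ 0x7400 ⇒ little 00 74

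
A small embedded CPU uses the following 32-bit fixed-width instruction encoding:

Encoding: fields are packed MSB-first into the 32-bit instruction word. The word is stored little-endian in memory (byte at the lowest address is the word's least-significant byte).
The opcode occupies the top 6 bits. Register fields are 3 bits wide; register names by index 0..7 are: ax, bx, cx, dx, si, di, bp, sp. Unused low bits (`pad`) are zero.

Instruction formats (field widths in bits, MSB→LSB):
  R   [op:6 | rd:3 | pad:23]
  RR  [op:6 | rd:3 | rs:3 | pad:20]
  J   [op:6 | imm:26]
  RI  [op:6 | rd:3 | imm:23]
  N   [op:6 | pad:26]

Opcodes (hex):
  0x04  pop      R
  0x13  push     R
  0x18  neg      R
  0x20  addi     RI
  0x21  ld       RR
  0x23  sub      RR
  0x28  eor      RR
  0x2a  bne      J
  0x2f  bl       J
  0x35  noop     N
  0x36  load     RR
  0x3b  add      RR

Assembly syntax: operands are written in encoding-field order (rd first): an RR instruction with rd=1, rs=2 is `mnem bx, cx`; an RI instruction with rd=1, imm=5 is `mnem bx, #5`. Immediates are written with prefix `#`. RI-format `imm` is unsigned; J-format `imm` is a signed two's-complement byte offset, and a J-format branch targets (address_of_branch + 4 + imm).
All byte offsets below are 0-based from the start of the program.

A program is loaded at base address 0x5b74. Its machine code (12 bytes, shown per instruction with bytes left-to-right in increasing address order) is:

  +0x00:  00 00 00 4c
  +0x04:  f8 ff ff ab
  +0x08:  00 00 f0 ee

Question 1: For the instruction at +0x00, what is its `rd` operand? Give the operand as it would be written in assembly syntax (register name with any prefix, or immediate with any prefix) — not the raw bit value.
+0x00: 00 00 00 4c ⇒ word 0x4c000000 (little)
  top 6b → 0x13 → push [R]
  rd@[25:23]=0x0 ⇒ ax

ax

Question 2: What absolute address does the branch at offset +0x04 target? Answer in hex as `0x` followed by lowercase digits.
0x5b74

@+04  little-endian(f8 ff ff ab) = 0xabfffff8
  op=0xabfffff8>>26=0x2a ⇒ bne (J)
  imm: (w>>0)&0x3ffffff=0x3fffff8 (s26→-8) → #-8
  target = base 0x5b74 + off 0x04 + 4 + imm -8 = 0x5b74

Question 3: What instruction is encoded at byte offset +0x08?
+0x08: 00 00 f0 ee ⇒ word 0xeef00000 (little)
  op=0xeef00000>>26=0x3b ⇒ add (RR)
  rd@[25:23]=0x5 ⇒ di
  rs@[22:20]=0x7 ⇒ sp

add di, sp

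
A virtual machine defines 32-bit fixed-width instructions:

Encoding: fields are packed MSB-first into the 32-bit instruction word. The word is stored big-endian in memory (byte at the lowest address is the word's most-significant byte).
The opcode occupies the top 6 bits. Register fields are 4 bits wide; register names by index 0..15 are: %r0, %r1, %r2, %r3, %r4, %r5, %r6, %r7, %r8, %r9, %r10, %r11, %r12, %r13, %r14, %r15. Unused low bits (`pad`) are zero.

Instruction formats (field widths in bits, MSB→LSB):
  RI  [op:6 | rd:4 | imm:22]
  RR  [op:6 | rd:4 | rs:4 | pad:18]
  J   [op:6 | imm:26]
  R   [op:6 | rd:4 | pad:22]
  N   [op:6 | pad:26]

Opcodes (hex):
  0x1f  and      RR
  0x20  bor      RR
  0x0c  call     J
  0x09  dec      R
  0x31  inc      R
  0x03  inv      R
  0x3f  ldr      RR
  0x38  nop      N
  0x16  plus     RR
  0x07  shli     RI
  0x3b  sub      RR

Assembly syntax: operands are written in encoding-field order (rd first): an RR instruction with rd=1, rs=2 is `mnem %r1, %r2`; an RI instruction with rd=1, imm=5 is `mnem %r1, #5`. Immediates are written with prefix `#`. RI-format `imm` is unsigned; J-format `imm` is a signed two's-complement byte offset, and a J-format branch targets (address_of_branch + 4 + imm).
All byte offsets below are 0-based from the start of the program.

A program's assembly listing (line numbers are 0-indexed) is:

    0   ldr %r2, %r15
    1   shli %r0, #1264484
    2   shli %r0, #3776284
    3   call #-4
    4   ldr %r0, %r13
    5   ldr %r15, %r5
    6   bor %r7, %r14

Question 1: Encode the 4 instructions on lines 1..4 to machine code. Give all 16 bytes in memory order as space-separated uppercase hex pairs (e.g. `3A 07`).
1C 13 4B 64 1C 39 9F 1C 33 FF FF FC FC 34 00 00

1. shli fields op=0x7:6|rd=0:4|imm=1264484:22 → word 1c134b64h → 1c 13 4b 64
2. shli fields op=0x7:6|rd=0:4|imm=3776284:22 → word 1c399f1ch → 1c 39 9f 1c
3. call fields op=0xc:6|imm=-4:26 → word 33fffffch → 33 ff ff fc
4. ldr fields op=0x3f:6|rd=0:4|rs=13:4|pad=0:18 → word fc340000h → fc 34 00 00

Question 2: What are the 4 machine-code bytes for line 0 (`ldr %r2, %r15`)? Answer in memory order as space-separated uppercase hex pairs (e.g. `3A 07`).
line 0 (ldr): pack op=0x3f:6|rd=2:4|rs=15:4|pad=0:18 = 0xfcbc0000; big→ fc bc 00 00

FC BC 00 00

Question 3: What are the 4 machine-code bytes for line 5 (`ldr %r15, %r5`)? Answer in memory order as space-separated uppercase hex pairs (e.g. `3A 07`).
FF D4 00 00

line 5 (ldr): pack op=0x3f:6|rd=15:4|rs=5:4|pad=0:18 = 0xffd40000; big→ ff d4 00 00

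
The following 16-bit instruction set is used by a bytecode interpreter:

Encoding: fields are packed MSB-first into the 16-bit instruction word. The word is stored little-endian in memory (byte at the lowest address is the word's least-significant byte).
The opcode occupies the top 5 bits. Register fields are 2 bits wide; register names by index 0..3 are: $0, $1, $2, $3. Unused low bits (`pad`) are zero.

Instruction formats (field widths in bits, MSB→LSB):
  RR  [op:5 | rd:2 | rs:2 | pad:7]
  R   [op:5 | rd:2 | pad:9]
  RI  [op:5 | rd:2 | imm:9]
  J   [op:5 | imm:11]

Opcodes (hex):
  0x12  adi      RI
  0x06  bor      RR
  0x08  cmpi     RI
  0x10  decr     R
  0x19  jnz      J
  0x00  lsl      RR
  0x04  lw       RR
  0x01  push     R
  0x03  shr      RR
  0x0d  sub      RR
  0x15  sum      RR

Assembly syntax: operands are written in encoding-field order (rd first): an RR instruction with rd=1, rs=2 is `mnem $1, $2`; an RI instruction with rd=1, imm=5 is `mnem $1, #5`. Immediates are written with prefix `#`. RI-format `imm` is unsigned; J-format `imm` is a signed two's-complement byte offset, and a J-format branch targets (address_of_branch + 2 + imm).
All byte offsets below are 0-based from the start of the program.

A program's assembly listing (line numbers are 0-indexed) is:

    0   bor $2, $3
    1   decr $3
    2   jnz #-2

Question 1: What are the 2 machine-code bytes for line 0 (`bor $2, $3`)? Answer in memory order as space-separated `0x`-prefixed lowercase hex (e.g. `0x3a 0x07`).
0x80 0x35

L0: bor op=0x6:5|rd=2:2|rs=3:2|pad=0:7 ⇒ 0x3580 ⇒ little 80 35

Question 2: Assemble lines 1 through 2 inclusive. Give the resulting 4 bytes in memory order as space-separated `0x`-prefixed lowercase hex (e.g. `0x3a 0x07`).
1. decr fields op=0x10:5|rd=3:2|pad=0:9 → word 8600h → 00 86
2. jnz fields op=0x19:5|imm=-2:11 → word cffeh → fe cf

0x00 0x86 0xfe 0xcf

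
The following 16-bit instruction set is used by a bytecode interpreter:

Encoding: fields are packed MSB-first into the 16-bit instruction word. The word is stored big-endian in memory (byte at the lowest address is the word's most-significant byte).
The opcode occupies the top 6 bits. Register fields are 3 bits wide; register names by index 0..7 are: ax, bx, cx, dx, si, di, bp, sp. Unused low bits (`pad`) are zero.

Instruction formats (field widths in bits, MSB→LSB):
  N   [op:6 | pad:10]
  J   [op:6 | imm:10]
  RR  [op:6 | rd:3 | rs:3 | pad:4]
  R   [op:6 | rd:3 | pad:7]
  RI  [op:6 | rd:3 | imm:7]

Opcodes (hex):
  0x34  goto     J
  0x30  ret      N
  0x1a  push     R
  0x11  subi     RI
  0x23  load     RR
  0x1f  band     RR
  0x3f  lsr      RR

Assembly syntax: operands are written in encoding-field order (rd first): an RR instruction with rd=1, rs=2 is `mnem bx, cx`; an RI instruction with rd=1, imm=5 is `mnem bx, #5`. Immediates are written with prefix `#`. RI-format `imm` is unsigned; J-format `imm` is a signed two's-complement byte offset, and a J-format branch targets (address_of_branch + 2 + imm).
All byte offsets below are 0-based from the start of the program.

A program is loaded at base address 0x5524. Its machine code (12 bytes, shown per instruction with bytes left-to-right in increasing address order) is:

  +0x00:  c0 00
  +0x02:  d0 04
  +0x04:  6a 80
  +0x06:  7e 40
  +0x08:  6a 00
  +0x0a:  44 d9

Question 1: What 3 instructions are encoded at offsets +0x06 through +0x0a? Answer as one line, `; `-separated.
[06] 7e 40 → 0x7e40
  top 6b → 0x1f → band [RR]
  [9:7] rd=4 = si
  [6:4] rs=4 = si
[08] 6a 00 → 0x6a00
  top 6b → 0x1a → push [R]
  [9:7] rd=4 = si
[0a] 44 d9 → 0x44d9
  top 6b → 0x11 → subi [RI]
  [9:7] rd=1 = bx
  [6:0] imm=89 = #89

band si, si; push si; subi bx, #89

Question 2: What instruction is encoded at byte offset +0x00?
ret

@+00  big-endian(c0 00) = 0xc000
  top 6b → 0x30 → ret [N]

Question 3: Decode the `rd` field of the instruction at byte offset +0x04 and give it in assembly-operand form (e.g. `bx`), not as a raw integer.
di

@+04  big-endian(6a 80) = 0x6a80
  top 6b → 0x1a → push [R]
  rd@[9:7]=0x5 ⇒ di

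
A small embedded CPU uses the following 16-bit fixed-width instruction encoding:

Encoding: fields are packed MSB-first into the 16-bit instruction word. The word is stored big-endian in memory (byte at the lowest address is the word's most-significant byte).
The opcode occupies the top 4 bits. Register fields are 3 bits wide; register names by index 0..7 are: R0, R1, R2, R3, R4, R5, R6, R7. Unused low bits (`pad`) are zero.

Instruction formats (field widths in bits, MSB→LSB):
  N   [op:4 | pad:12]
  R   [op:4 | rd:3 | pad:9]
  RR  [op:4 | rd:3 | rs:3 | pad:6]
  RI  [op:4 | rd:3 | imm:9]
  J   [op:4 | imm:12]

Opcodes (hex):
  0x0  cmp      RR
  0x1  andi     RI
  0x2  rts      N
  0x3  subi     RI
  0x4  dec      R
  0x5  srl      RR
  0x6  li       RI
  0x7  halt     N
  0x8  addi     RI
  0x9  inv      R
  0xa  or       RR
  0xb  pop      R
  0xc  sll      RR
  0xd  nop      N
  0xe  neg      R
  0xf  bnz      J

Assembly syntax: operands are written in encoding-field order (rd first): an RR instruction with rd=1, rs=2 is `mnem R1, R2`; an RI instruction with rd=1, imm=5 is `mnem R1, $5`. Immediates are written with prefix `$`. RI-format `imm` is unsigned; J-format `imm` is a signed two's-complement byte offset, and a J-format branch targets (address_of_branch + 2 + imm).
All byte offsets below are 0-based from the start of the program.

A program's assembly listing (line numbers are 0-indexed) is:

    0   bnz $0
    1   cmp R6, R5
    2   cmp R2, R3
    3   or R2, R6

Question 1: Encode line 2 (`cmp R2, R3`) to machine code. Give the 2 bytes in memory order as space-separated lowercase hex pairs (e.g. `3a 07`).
04 c0

line 2 (cmp): pack op=0x0:4|rd=2:3|rs=3:3|pad=0:6 = 0x04c0; big→ 04 c0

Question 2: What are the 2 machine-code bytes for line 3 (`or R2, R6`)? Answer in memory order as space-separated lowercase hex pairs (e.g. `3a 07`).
a5 80

3. or fields op=0xa:4|rd=2:3|rs=6:3|pad=0:6 → word a580h → a5 80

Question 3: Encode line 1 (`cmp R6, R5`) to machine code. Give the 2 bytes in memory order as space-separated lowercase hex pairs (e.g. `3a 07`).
1. cmp fields op=0x0:4|rd=6:3|rs=5:3|pad=0:6 → word 0d40h → 0d 40

0d 40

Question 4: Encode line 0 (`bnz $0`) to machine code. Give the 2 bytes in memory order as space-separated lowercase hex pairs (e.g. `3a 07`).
f0 00

0. bnz fields op=0xf:4|imm=0:12 → word f000h → f0 00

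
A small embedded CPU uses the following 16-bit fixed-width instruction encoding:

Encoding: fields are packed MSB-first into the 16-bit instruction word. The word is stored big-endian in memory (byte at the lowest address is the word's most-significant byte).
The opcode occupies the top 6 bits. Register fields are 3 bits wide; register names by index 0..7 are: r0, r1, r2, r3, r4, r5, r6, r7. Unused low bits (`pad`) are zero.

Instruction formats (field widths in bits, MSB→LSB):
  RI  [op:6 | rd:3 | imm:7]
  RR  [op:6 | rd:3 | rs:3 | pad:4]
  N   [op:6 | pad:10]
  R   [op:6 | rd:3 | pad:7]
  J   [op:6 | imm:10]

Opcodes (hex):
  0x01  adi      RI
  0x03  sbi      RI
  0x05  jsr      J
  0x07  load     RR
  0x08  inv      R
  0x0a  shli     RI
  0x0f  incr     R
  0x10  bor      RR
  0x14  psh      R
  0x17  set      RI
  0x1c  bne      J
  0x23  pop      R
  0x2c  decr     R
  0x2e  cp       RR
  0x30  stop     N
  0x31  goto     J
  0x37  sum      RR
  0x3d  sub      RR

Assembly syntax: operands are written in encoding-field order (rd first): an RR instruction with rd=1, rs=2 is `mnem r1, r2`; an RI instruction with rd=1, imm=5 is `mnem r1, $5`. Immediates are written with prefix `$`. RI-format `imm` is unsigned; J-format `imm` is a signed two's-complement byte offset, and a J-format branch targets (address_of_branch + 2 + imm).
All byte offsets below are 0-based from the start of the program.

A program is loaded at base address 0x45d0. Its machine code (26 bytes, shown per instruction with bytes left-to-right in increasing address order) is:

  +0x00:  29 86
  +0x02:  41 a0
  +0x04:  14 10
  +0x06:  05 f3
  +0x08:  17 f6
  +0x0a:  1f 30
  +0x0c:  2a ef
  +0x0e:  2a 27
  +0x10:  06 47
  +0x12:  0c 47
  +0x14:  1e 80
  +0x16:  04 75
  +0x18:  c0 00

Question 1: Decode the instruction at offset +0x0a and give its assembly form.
@+0a  big-endian(1f 30) = 0x1f30
  top 6b → 0x7 → load [RR]
  rd: (w>>7)&0x7=0x6 → r6
  rs: (w>>4)&0x7=0x3 → r3

load r6, r3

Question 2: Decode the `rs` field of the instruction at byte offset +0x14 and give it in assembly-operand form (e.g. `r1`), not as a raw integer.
@+14  big-endian(1e 80) = 0x1e80
  op=0x1e80>>10=0x7 ⇒ load (RR)
  [9:7] rd=5 = r5
  [6:4] rs=0 = r0

r0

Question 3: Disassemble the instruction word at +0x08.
off 0x08: read 17 f6 as big → 0x17f6
  top 6b → 0x5 → jsr [J]
  imm@[9:0]=0x3f6 (s10→-10) ⇒ $-10

jsr $-10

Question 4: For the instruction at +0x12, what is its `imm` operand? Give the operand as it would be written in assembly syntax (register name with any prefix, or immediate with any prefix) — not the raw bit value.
@+12  big-endian(0c 47) = 0x0c47
  top 6b → 0x3 → sbi [RI]
  [9:7] rd=0 = r0
  [6:0] imm=71 = $71

$71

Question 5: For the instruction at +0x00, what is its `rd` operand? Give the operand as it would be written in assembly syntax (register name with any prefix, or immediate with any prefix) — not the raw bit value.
@+00  big-endian(29 86) = 0x2986
  op=0x2986>>10=0xa ⇒ shli (RI)
  rd@[9:7]=0x3 ⇒ r3
  imm@[6:0]=0x6 ⇒ $6

r3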